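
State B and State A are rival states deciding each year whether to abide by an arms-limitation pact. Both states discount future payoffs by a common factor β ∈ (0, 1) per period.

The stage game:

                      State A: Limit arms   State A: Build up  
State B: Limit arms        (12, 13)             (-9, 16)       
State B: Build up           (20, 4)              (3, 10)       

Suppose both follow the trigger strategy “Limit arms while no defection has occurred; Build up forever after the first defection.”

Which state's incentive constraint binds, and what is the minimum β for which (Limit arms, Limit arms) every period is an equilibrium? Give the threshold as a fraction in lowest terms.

State B's threshold: (20−12)/(20−3) = 8/17.
State A's threshold: (16−13)/(16−10) = 1/2.
8/17 < 1/2, so State A binds and β* = 1/2.

State A; β ≥ 1/2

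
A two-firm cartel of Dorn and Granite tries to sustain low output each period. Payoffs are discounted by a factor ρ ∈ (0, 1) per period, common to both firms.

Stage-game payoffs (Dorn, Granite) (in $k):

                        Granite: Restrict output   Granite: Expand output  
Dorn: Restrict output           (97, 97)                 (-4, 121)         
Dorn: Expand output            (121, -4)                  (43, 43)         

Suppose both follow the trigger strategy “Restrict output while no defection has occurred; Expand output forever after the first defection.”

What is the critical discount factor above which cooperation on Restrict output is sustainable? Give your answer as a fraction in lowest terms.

4/13

97/(1−ρ) ≥ 121 + 43ρ/(1−ρ)
97 ≥ 121 − 78ρ
ρ ≥ 24/78 = 4/13.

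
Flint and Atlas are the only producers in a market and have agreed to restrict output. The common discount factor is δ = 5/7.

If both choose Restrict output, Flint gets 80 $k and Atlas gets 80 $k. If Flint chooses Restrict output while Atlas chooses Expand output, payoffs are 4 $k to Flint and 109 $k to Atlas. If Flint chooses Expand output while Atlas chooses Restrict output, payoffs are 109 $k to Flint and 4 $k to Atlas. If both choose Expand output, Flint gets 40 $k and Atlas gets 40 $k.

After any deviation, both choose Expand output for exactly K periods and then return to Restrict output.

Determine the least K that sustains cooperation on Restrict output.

2

No profitable deviation requires (80−40)(δ+…+δ^K) ≥ 109−80, i.e. δ+…+δ^K ≥ 29/40 ≈ 0.7250.
With δ = 5/7, the partial sums are K=1: 0.7143, K=2: 1.2245.
K = 2 is the first length at which the sum reaches 0.7250.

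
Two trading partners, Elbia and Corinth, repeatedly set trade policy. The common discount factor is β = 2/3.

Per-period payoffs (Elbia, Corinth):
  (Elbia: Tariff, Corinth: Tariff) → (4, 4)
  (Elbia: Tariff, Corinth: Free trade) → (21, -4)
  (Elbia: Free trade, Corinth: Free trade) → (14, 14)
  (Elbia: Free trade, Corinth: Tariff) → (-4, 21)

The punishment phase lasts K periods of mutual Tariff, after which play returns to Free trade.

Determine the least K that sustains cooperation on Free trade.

2

No profitable deviation requires (14−4)(β+…+β^K) ≥ 21−14, i.e. β+…+β^K ≥ 7/10 ≈ 0.7000.
With β = 2/3, the partial sums are K=1: 0.6667, K=2: 1.1111.
K = 2 is the first length at which the sum reaches 0.7000.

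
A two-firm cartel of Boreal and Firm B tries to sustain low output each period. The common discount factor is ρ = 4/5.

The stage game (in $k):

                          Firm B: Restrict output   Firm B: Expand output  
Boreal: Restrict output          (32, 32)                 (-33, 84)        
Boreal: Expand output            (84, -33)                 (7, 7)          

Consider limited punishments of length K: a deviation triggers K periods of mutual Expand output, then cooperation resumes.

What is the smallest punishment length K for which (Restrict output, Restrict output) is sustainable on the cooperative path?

4

IC: ρ(1−ρ^K)/(1−ρ) ≥ (84−32)/(32−7) = 52/25.
With ρ = 4/5: need 1 − ρ^K ≥ 52/25·(1−4/5)/(4/5), i.e. ρ^K ≤ 0.4800.
Since (4/5)^3 = 0.5120 and (4/5)^4 = 0.4096, the smallest such K is 4.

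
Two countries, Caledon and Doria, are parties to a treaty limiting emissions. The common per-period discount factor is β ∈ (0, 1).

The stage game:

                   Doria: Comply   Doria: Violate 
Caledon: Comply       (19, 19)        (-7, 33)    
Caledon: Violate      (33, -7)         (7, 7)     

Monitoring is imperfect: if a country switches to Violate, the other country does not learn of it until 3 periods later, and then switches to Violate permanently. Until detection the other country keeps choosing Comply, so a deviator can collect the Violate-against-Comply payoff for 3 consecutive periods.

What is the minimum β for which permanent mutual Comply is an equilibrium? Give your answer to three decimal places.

The best deviation is to choose Violate for all 3 undetected periods, earning 33 each, then 7 forever once detected.
Deviation value: 33(1−β^3)/(1−β) + 7β^3/(1−β); cooperation value: 19/(1−β).
IC: 19 ≥ 33(1−β^3) + 7β^3 = 33 − 26β^3.
So β^3 ≥ 14/26 = 7/13, giving β ≥ (7/13)^(1/3) ≈ 0.814.

0.814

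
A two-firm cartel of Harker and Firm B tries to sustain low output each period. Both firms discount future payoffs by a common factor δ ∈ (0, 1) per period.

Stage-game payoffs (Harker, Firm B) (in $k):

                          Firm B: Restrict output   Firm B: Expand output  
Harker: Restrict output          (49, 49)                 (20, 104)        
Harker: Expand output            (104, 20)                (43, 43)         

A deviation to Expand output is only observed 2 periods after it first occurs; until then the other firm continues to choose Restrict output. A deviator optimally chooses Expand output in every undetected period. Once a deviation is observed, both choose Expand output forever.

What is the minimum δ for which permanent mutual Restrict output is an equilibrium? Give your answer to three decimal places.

0.950

A deviator earns 104 for 2 periods, then 43 forever; cooperating earns 49 forever. Multiplying the IC by (1−δ):
49 ≥ 104(1−δ^2) + 43δ^2, so 61·δ^2 ≥ 55 and δ^2 ≥ 55/61.
δ ≥ (55/61)^(1/2) ≈ 0.950.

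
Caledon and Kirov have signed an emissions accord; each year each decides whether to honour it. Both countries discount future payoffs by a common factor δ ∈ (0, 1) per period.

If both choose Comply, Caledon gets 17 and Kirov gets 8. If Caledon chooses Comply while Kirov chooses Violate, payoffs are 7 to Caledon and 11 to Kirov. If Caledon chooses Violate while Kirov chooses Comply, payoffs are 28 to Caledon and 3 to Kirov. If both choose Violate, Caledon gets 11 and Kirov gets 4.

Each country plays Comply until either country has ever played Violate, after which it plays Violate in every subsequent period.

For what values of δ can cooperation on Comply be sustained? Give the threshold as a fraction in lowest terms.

11/17

For Caledon: deviation gain 28−17 = 11, per-period punishment loss 17−11 = 6. IC gives δ ≥ 11/17.
For Kirov: gain 3, loss 4 per period, so δ ≥ 3/7.
The tighter constraint is Caledon's, so cooperation needs δ ≥ 11/17.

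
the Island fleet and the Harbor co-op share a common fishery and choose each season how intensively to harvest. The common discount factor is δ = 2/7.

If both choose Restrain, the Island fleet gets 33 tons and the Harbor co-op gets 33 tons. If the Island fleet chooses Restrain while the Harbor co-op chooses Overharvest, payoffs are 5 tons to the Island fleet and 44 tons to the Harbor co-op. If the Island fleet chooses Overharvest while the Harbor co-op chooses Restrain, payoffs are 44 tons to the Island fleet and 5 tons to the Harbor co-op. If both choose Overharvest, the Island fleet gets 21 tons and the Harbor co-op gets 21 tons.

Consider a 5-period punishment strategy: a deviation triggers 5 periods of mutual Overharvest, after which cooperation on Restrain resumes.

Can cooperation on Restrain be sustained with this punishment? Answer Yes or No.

IC: δ+…+δ^5 ≥ (44−33)/(33−21) = 11/12.
At δ = 2/7: partial sum = 0.3992 < 0.9167. Cooperation not sustainable.

No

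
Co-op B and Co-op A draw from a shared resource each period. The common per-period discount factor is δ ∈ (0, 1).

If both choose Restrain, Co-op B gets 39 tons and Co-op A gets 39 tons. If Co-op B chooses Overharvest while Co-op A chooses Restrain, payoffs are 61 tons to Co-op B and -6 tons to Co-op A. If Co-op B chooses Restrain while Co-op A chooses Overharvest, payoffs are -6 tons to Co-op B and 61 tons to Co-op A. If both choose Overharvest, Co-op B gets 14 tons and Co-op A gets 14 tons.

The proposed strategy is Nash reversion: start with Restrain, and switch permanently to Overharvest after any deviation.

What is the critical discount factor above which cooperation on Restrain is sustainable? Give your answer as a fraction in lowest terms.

22/47

One-period gain from deviating is 61 − 39 = 22. The loss is 39 − 14 = 25 in every subsequent period, with present value 25·δ/(1−δ).
Deviation is unprofitable when 25·δ/(1−δ) ≥ 22, i.e. δ/(1−δ) ≥ 22/25.
Equivalently δ ≥ 22/(22+25) = 22/47.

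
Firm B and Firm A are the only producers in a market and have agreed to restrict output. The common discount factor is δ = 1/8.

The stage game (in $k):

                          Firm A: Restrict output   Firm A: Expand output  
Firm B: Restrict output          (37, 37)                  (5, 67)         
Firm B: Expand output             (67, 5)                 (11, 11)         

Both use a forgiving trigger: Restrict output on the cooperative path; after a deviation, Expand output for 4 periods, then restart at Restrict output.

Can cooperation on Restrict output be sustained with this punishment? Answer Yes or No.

IC: δ+…+δ^4 ≥ (67−37)/(37−11) = 15/13.
At δ = 1/8: partial sum = 0.1428 < 1.1538. Cooperation not sustainable.

No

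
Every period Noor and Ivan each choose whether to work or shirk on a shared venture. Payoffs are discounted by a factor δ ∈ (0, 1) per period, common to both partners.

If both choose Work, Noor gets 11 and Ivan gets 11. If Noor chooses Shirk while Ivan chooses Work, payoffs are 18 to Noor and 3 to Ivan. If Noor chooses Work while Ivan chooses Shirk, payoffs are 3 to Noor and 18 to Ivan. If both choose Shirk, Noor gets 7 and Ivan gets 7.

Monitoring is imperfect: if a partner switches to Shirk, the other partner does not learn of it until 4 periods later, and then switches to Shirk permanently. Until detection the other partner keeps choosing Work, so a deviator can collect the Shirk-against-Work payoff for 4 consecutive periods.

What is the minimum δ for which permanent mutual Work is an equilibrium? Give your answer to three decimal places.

A deviator earns 18 for 4 periods, then 7 forever; cooperating earns 11 forever. Multiplying the IC by (1−δ):
11 ≥ 18(1−δ^4) + 7δ^4, so 11·δ^4 ≥ 7 and δ^4 ≥ 7/11.
δ ≥ (7/11)^(1/4) ≈ 0.893.

0.893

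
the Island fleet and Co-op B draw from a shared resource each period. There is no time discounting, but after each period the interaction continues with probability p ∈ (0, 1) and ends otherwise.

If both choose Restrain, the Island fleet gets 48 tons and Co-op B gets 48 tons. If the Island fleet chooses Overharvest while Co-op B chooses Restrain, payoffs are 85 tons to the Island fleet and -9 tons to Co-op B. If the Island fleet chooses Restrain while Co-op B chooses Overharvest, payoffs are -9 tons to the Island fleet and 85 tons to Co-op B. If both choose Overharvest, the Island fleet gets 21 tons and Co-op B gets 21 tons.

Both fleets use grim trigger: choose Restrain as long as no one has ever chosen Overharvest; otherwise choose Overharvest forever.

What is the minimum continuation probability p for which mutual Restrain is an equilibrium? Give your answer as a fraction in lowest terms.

37/64

With no time discounting, the continuation probability p plays the role of the discount factor.
Grim-trigger IC: 48/(1−p) ≥ 85 + 21p/(1−p) ⇒ p ≥ (85−48)/(85−21) = 37/64.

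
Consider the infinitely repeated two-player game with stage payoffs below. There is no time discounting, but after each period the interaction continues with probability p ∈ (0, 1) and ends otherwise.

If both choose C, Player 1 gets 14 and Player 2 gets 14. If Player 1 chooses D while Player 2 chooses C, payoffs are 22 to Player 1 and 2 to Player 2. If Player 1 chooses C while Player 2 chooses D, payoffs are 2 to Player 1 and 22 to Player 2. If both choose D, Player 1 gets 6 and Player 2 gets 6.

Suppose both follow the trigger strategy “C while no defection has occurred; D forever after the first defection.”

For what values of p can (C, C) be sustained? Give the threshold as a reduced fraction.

1/2

Expected cooperation value is 14 + p·14 + p²·14 + … = 14/(1−p); deviation gives 22 + p·6/(1−p).
14 ≥ 22(1−p) + 6p ⇒ 16p ≥ 8 ⇒ p ≥ 8/16 = 1/2.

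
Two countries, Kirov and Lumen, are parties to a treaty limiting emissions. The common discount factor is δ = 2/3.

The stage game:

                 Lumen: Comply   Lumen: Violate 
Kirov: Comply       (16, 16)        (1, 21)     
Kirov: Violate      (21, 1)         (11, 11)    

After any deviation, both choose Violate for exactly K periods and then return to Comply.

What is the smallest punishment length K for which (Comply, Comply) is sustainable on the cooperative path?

No profitable deviation requires (16−11)(δ+…+δ^K) ≥ 21−16, i.e. δ+…+δ^K ≥ 1 ≈ 1.0000.
With δ = 2/3, the partial sums are K=1: 0.6667, K=2: 1.1111.
K = 2 is the first length at which the sum reaches 1.0000.

2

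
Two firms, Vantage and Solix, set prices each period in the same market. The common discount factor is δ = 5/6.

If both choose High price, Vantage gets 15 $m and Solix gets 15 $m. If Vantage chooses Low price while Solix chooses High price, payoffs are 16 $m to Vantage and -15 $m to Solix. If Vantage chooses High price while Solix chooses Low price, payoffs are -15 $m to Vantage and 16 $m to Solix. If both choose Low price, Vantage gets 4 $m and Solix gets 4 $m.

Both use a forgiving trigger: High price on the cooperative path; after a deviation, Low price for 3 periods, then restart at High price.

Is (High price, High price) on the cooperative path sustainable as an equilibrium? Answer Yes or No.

Yes

A one-shot deviation gives 16 now, then 4 for 3 periods, then back to 15.
Gain from deviating: (16−15) today; loss: (15−4) in each of the next 3 periods.
No-deviation condition: (15−4)(δ+…+δ^3) ≥ 16−15, i.e. δ+…+δ^3 ≥ 1/11.
At δ = 5/6: δ+…+δ^3 = 2.1065 ≥ 0.0909.
So cooperation is sustainable.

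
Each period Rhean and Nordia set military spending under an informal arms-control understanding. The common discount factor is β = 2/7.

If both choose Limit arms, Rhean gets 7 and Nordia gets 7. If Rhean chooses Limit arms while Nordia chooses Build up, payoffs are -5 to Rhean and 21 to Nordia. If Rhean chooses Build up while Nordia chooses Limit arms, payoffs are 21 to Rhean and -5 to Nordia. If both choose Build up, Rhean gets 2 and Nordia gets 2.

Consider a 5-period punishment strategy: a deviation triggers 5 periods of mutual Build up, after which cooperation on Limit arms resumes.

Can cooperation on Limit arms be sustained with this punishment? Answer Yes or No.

No

IC: β+…+β^5 ≥ (21−7)/(7−2) = 14/5.
At β = 2/7: partial sum = 0.3992 < 2.8000. Cooperation not sustainable.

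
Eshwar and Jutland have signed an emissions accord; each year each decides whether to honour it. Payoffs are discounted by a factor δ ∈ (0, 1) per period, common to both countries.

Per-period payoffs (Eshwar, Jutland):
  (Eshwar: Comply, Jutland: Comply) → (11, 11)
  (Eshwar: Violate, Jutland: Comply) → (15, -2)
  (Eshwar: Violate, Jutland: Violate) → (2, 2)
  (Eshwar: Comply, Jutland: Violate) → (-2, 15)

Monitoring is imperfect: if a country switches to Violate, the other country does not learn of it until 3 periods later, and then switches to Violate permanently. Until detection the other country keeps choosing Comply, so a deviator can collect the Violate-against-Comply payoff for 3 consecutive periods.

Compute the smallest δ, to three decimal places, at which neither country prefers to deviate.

0.675

The best deviation is to choose Violate for all 3 undetected periods, earning 15 each, then 2 forever once detected.
Deviation value: 15(1−δ^3)/(1−δ) + 2δ^3/(1−δ); cooperation value: 11/(1−δ).
IC: 11 ≥ 15(1−δ^3) + 2δ^3 = 15 − 13δ^3.
So δ^3 ≥ 4/13, giving δ ≥ (4/13)^(1/3) ≈ 0.675.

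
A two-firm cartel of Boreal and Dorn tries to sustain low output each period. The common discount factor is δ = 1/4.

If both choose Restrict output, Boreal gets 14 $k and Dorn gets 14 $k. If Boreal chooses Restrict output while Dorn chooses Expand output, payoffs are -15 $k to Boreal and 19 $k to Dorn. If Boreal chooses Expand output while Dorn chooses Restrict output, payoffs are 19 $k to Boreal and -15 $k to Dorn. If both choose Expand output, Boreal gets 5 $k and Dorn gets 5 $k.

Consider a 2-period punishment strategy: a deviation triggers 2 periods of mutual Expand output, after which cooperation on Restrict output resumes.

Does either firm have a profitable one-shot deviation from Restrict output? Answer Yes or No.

Yes

Comparing payoff streams over the 3 periods until play realigns: cooperate → 14(1+δ+…+δ^2); deviate → 19 + 5(δ+…+δ^2).
Cooperation is sustained iff (14−5)(δ+…+δ^2) ≥ 19−14.
δ+…+δ^2 = 1/4·(1−(1/4)^2)/(1−1/4) = 0.3125, and (19−14)/(14−5) = 0.5556.
0.3125 < 0.5556, so cooperation is not sustainable.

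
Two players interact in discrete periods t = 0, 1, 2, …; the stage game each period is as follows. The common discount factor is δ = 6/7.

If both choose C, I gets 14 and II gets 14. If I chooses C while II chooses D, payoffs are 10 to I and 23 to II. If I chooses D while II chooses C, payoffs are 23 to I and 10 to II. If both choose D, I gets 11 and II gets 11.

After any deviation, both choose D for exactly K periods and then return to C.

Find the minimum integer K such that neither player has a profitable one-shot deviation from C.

5

IC: δ(1−δ^K)/(1−δ) ≥ (23−14)/(14−11) = 3.
With δ = 6/7: need 1 − δ^K ≥ 3·(1−6/7)/(6/7), i.e. δ^K ≤ 0.5000.
Since (6/7)^4 = 0.5398 and (6/7)^5 = 0.4627, the smallest such K is 5.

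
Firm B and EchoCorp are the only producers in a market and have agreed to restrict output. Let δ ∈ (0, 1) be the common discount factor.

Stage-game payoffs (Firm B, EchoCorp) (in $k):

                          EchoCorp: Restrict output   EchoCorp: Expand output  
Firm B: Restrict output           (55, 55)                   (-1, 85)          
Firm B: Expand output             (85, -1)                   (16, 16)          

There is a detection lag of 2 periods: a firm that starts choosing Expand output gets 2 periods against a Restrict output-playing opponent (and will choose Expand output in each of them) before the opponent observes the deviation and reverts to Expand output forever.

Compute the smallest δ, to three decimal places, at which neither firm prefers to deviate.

0.659

Deviating for the 2 undetected periods gains 85−55 = 30 per period over cooperation, then loses 55−16 = 39 per period forever once punishment starts.
Gain: 30(1 + δ + … + δ^1); loss: 39·δ^2/(1−δ).
No profitable deviation ⇔ 30(1−δ^2) ≤ 39·δ^2, i.e. δ^2 ≥ 30/(30+39) = 10/23.
Hence δ ≥ (10/23)^(1/2) ≈ 0.659.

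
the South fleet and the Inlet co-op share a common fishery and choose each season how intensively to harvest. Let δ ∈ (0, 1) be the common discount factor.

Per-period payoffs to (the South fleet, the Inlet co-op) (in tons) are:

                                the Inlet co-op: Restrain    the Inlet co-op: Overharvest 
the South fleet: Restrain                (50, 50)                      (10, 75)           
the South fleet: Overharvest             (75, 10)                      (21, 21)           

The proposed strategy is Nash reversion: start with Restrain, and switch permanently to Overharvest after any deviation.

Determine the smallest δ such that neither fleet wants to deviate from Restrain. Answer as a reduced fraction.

50/(1−δ) ≥ 75 + 21δ/(1−δ)
50 ≥ 75 − 54δ
δ ≥ 25/54.

25/54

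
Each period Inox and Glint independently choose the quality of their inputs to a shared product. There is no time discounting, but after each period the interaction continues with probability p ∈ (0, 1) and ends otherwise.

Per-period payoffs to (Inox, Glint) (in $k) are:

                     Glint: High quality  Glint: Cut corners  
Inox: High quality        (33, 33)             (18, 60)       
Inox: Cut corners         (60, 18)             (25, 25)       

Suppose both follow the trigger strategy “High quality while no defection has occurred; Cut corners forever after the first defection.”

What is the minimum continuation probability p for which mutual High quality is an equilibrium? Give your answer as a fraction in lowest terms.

27/35

With no time discounting, the continuation probability p plays the role of the discount factor.
Grim-trigger IC: 33/(1−p) ≥ 60 + 25p/(1−p) ⇒ p ≥ (60−33)/(60−25) = 27/35.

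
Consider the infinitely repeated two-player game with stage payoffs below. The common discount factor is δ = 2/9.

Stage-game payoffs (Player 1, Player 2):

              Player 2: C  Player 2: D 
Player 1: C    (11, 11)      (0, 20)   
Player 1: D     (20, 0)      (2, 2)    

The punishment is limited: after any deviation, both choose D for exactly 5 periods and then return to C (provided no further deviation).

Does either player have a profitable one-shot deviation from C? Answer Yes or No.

Yes

A one-shot deviation gives 20 now, then 2 for 5 periods, then back to 11.
Gain from deviating: (20−11) today; loss: (11−2) in each of the next 5 periods.
No-deviation condition: (11−2)(δ+…+δ^5) ≥ 20−11, i.e. δ+…+δ^5 ≥ 1.
At δ = 2/9: δ+…+δ^5 = 0.2856 < 1.0000.
So cooperation is not sustainable.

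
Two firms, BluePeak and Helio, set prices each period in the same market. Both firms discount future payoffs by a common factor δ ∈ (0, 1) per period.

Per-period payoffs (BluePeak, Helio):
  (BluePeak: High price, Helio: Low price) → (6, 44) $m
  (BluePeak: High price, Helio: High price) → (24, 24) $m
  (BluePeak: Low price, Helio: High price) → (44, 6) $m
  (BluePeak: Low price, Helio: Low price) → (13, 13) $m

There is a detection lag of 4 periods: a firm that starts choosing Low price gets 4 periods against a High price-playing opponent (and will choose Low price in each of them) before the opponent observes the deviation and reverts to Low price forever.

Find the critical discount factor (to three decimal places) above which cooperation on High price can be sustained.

0.896

A deviator earns 44 for 4 periods, then 13 forever; cooperating earns 24 forever. Multiplying the IC by (1−δ):
24 ≥ 44(1−δ^4) + 13δ^4, so 31·δ^4 ≥ 20 and δ^4 ≥ 20/31.
δ ≥ (20/31)^(1/4) ≈ 0.896.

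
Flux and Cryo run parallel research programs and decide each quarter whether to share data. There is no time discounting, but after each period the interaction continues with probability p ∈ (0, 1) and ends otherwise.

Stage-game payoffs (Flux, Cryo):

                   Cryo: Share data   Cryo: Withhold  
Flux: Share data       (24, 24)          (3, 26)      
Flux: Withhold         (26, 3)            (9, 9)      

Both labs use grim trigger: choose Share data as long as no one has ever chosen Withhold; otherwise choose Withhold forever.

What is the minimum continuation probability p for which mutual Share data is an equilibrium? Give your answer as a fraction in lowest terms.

Expected cooperation value is 24 + p·24 + p²·24 + … = 24/(1−p); deviation gives 26 + p·9/(1−p).
24 ≥ 26(1−p) + 9p ⇒ 17p ≥ 2 ⇒ p ≥ 2/17.

2/17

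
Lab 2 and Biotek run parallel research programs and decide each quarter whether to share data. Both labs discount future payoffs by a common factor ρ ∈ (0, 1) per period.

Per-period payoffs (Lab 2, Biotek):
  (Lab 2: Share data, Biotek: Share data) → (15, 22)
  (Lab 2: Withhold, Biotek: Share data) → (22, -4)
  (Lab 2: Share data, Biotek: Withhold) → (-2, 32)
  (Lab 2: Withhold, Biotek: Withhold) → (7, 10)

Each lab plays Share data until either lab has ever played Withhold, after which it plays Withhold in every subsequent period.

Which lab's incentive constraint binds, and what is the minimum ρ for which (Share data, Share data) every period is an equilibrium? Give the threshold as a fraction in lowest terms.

Lab 2; ρ ≥ 7/15

Lab 2: cooperation gives 15 each period; deviation gives 22 once then 7 forever.
  15/(1−ρ) ≥ 22 + 7ρ/(1−ρ) ⇒ ρ ≥ 7/15.
Biotek: cooperation gives 22 each period; deviation gives 32 once then 10 forever.
  ρ ≥ 10/22 = 5/11.
Both must hold, so the binding constraint is Lab 2's: ρ ≥ 7/15.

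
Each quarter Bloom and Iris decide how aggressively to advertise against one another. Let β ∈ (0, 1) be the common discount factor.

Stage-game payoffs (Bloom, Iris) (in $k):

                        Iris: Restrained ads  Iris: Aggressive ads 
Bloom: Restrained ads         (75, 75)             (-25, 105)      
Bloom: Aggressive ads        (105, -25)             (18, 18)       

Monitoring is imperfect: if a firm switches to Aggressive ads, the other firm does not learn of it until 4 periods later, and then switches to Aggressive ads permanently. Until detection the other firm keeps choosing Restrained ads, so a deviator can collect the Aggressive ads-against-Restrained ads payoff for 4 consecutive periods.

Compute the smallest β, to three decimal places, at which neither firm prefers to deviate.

Deviating for the 4 undetected periods gains 105−75 = 30 per period over cooperation, then loses 75−18 = 57 per period forever once punishment starts.
Gain: 30(1 + β + … + β^3); loss: 57·β^4/(1−β).
No profitable deviation ⇔ 30(1−β^4) ≤ 57·β^4, i.e. β^4 ≥ 30/(30+57) = 10/29.
Hence β ≥ (10/29)^(1/4) ≈ 0.766.

0.766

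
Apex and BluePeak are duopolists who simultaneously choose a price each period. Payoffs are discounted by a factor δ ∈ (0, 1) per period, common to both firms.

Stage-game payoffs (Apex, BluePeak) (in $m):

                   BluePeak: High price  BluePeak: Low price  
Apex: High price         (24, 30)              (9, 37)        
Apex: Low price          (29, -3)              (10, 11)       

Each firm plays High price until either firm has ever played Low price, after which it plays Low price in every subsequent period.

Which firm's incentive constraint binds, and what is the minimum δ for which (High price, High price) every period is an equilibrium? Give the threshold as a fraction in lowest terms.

Apex's threshold: (29−24)/(29−10) = 5/19.
BluePeak's threshold: (37−30)/(37−11) = 7/26.
5/19 < 7/26, so BluePeak binds and δ* = 7/26.

BluePeak; δ ≥ 7/26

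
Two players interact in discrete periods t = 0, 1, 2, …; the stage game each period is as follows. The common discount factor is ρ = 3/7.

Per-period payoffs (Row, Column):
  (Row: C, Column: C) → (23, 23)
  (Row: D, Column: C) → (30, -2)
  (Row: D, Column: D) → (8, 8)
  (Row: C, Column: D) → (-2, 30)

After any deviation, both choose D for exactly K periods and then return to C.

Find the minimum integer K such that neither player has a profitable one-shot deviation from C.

2

No profitable deviation requires (23−8)(ρ+…+ρ^K) ≥ 30−23, i.e. ρ+…+ρ^K ≥ 7/15 ≈ 0.4667.
With ρ = 3/7, the partial sums are K=1: 0.4286, K=2: 0.6122.
K = 2 is the first length at which the sum reaches 0.4667.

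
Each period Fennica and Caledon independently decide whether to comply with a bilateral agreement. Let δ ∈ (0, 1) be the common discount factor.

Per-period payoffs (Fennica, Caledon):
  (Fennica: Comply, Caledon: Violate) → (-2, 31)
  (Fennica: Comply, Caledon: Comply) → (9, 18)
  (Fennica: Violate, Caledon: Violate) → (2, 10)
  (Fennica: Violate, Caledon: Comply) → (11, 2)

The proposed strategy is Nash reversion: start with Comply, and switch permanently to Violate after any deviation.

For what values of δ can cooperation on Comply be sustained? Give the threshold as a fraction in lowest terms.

13/21

Fennica's threshold: (11−9)/(11−2) = 2/9.
Caledon's threshold: (31−18)/(31−10) = 13/21.
2/9 < 13/21, so Caledon binds and δ* = 13/21.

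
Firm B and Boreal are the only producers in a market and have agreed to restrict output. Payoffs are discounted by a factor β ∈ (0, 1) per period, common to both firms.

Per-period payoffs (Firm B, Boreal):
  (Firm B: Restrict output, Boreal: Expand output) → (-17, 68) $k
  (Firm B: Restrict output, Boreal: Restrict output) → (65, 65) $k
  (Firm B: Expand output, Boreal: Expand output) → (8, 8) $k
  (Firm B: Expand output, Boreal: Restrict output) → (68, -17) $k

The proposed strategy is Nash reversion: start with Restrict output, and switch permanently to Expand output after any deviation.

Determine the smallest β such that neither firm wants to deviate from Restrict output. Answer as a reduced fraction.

1/20

Cooperation forever yields 65 each period: 65/(1−β).
Deviating yields 68 once, then 8 forever: 68 + 8β/(1−β).
No profitable deviation requires 65/(1−β) ≥ 68 + 8β/(1−β).
Multiplying by (1−β): 65 ≥ 68(1−β) + 8β = 68 − 60β.
So 60β ≥ 3, i.e. β ≥ 3/60 = 1/20.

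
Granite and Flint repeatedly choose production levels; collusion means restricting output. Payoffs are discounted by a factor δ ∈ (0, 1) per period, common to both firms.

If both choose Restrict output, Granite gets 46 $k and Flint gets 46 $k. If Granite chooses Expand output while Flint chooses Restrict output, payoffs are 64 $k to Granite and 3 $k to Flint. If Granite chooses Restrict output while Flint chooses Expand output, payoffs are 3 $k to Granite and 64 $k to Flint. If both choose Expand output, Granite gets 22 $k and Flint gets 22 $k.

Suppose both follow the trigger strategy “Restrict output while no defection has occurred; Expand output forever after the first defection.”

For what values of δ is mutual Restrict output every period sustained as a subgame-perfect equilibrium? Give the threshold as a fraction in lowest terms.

3/7

Cooperation forever yields 46 each period: 46/(1−δ).
Deviating yields 64 once, then 22 forever: 64 + 22δ/(1−δ).
No profitable deviation requires 46/(1−δ) ≥ 64 + 22δ/(1−δ).
Multiplying by (1−δ): 46 ≥ 64(1−δ) + 22δ = 64 − 42δ.
So 42δ ≥ 18, i.e. δ ≥ 18/42 = 3/7.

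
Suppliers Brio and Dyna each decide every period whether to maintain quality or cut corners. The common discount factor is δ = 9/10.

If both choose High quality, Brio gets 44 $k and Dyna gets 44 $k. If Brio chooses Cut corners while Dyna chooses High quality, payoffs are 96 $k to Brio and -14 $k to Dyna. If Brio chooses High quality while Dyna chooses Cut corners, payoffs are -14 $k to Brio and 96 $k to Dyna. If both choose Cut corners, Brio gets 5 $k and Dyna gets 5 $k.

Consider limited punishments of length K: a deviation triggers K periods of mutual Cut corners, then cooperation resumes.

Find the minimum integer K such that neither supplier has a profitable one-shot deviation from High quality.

2

No profitable deviation requires (44−5)(δ+…+δ^K) ≥ 96−44, i.e. δ+…+δ^K ≥ 4/3 ≈ 1.3333.
With δ = 9/10, the partial sums are K=1: 0.9000, K=2: 1.7100.
K = 2 is the first length at which the sum reaches 1.3333.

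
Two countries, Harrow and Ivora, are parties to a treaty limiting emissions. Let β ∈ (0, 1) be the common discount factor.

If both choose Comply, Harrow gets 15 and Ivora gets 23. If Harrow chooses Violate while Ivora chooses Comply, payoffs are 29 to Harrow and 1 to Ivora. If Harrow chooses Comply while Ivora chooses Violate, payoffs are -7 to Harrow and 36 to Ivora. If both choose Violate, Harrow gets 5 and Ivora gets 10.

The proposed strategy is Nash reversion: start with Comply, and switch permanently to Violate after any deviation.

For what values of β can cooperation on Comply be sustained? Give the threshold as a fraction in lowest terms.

7/12

Harrow: cooperation gives 15 each period; deviation gives 29 once then 5 forever.
  15/(1−β) ≥ 29 + 5β/(1−β) ⇒ β ≥ 14/24 = 7/12.
Ivora: cooperation gives 23 each period; deviation gives 36 once then 10 forever.
  β ≥ 13/26 = 1/2.
Both must hold, so the binding constraint is Harrow's: β ≥ 7/12.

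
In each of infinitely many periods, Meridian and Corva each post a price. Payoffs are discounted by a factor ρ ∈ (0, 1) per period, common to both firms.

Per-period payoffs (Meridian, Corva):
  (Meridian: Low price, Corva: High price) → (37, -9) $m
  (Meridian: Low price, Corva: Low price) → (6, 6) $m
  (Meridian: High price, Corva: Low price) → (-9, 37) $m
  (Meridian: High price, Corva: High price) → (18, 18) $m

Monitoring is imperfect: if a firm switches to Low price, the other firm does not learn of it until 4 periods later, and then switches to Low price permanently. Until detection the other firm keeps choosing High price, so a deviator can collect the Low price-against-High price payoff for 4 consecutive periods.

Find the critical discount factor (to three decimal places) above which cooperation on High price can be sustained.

0.885

A deviator earns 37 for 4 periods, then 6 forever; cooperating earns 18 forever. Multiplying the IC by (1−ρ):
18 ≥ 37(1−ρ^4) + 6ρ^4, so 31·ρ^4 ≥ 19 and ρ^4 ≥ 19/31.
ρ ≥ (19/31)^(1/4) ≈ 0.885.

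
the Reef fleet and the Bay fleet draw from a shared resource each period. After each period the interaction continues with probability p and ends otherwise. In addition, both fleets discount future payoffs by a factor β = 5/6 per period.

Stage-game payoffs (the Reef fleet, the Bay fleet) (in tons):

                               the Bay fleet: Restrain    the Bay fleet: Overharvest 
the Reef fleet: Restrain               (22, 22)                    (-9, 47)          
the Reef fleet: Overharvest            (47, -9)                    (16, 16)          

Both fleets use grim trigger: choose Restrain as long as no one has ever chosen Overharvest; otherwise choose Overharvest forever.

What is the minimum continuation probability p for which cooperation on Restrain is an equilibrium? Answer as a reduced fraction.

With continuation probability p and discount β, the effective per-period discount factor is βp.
Grim-trigger IC: βp ≥ (47−22)/(47−16) = 25/31.
So p ≥ (25/31)/(5/6) = 30/31.

30/31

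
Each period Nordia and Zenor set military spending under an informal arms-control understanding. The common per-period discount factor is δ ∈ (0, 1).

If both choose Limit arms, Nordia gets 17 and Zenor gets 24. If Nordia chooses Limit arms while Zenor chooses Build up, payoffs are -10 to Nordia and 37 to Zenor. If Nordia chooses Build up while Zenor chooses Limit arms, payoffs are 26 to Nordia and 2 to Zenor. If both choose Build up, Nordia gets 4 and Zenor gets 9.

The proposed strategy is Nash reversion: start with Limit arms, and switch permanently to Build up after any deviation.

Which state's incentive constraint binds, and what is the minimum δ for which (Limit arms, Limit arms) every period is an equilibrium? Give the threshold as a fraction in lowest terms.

Nordia: cooperation gives 17 each period; deviation gives 26 once then 4 forever.
  17/(1−δ) ≥ 26 + 4δ/(1−δ) ⇒ δ ≥ 9/22.
Zenor: cooperation gives 24 each period; deviation gives 37 once then 9 forever.
  δ ≥ 13/28.
Both must hold, so the binding constraint is Zenor's: δ ≥ 13/28.

Zenor; δ ≥ 13/28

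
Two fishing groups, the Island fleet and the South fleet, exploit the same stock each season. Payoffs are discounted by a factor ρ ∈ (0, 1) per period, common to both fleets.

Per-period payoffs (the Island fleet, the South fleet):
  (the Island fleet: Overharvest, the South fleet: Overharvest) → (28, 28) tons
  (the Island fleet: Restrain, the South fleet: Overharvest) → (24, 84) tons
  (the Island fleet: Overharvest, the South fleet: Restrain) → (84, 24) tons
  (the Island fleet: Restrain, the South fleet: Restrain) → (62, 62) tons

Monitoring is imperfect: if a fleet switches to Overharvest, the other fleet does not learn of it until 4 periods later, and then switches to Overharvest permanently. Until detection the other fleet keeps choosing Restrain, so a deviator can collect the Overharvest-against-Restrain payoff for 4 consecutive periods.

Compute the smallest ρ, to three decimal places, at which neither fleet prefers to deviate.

The best deviation is to choose Overharvest for all 4 undetected periods, earning 84 each, then 28 forever once detected.
Deviation value: 84(1−ρ^4)/(1−ρ) + 28ρ^4/(1−ρ); cooperation value: 62/(1−ρ).
IC: 62 ≥ 84(1−ρ^4) + 28ρ^4 = 84 − 56ρ^4.
So ρ^4 ≥ 22/56 = 11/28, giving ρ ≥ (11/28)^(1/4) ≈ 0.792.

0.792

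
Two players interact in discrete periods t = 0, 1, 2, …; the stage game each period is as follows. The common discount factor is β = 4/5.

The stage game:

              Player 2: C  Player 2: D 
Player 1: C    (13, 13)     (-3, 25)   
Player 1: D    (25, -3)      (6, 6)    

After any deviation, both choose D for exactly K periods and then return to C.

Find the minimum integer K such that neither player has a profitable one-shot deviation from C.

No profitable deviation requires (13−6)(β+…+β^K) ≥ 25−13, i.e. β+…+β^K ≥ 12/7 ≈ 1.7143.
With β = 4/5, the partial sums are K=1: 0.8000, K=2: 1.4400, K=3: 1.9520.
K = 3 is the first length at which the sum reaches 1.7143.

3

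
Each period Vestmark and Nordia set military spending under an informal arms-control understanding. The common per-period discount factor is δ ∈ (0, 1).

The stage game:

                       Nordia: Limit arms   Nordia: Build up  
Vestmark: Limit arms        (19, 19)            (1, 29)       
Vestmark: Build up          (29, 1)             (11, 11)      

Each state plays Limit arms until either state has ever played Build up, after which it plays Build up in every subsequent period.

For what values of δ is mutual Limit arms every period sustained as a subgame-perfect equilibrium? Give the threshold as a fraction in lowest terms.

Cooperation forever yields 19 each period: 19/(1−δ).
Deviating yields 29 once, then 11 forever: 29 + 11δ/(1−δ).
No profitable deviation requires 19/(1−δ) ≥ 29 + 11δ/(1−δ).
Multiplying by (1−δ): 19 ≥ 29(1−δ) + 11δ = 29 − 18δ.
So 18δ ≥ 10, i.e. δ ≥ 10/18 = 5/9.

5/9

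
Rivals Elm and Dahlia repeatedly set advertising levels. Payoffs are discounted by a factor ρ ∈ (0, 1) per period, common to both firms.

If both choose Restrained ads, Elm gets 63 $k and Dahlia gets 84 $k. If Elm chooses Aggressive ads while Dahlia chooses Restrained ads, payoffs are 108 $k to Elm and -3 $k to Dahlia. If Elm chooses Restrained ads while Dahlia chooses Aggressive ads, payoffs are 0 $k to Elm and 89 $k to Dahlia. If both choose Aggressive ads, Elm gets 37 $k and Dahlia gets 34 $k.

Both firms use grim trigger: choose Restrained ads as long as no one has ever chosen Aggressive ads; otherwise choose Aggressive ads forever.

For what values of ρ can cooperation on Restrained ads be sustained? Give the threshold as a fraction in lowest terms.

45/71

For Elm: deviation gain 108−63 = 45, per-period punishment loss 63−37 = 26. IC gives ρ ≥ 45/71.
For Dahlia: gain 5, loss 50 per period, so ρ ≥ 5/55 = 1/11.
The tighter constraint is Elm's, so cooperation needs ρ ≥ 45/71.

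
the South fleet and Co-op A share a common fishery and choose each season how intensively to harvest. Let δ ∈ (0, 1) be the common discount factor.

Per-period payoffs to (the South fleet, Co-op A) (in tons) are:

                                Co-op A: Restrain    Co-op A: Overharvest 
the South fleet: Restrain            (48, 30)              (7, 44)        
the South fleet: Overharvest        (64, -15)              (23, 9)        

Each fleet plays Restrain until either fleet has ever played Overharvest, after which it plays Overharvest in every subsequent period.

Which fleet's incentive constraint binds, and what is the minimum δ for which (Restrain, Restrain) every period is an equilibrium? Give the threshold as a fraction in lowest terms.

Co-op A; δ ≥ 2/5

the South fleet's threshold: (64−48)/(64−23) = 16/41.
Co-op A's threshold: (44−30)/(44−9) = 2/5.
16/41 < 2/5, so Co-op A binds and δ* = 2/5.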